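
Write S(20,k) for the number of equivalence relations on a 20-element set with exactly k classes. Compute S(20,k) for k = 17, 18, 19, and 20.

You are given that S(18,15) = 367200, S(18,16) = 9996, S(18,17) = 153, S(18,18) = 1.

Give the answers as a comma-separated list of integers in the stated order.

@19  (19,16):9996·16+367200→527136, (19,17):153·17+9996→12597, (19,18):1·18+153→171, (19,19):0·19+1→1
@20  (20,17):12597·17+527136→741285, (20,18):171·18+12597→15675, (20,19):1·19+171→190, (20,20):0·20+1→1
Read S(20,17) = 741285, S(20,18) = 15675, S(20,19) = 190, S(20,20) = 1.

741285, 15675, 190, 1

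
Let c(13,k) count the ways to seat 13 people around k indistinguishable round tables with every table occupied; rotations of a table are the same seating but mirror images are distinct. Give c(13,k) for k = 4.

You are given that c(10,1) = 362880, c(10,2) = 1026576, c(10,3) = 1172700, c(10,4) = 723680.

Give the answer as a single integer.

1414014888

[11] T[11,2]:10*1026576+362880=10628640 · T[11,3]:10*1172700+1026576=12753576 · T[11,4]:10*723680+1172700=8409500
[12] T[12,3]:11*12753576+10628640=150917976 · T[12,4]:11*8409500+12753576=105258076
[13] T[13,4]:12*105258076+150917976=1414014888
Read c(13,4) = 1414014888.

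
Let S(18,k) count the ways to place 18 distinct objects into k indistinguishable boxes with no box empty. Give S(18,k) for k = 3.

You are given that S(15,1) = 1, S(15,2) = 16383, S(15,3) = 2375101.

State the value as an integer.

64439010

@16  (16,1):1·1+0→1, (16,2):16383·2+1→32767, (16,3):2375101·3+16383→7141686
@17  (17,2):32767·2+1→65535, (17,3):7141686·3+32767→21457825
@18  (18,3):21457825·3+65535→64439010
Read S(18,3) = 64439010.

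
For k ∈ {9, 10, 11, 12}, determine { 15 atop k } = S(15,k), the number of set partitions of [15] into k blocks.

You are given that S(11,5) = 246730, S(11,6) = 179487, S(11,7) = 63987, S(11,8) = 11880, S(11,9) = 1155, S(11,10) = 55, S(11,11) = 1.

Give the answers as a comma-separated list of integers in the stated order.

67128490, 12662650, 1479478, 106470

row 12: T[12][6]=6·179487+246730=1323652  T[12][7]=7·63987+179487=627396  T[12][8]=8·11880+63987=159027  T[12][9]=9·1155+11880=22275  T[12][10]=10·55+1155=1705  T[12][11]=11·1+55=66  T[12][12]=12·0+1=1
row 13: T[13][7]=7·627396+1323652=5715424  T[13][8]=8·159027+627396=1899612  T[13][9]=9·22275+159027=359502  T[13][10]=10·1705+22275=39325  T[13][11]=11·66+1705=2431  T[13][12]=12·1+66=78
row 14: T[14][8]=8·1899612+5715424=20912320  T[14][9]=9·359502+1899612=5135130  T[14][10]=10·39325+359502=752752  T[14][11]=11·2431+39325=66066  T[14][12]=12·78+2431=3367
row 15: T[15][9]=9·5135130+20912320=67128490  T[15][10]=10·752752+5135130=12662650  T[15][11]=11·66066+752752=1479478  T[15][12]=12·3367+66066=106470
Read S(15,9) = 67128490, S(15,10) = 12662650, S(15,11) = 1479478, S(15,12) = 106470.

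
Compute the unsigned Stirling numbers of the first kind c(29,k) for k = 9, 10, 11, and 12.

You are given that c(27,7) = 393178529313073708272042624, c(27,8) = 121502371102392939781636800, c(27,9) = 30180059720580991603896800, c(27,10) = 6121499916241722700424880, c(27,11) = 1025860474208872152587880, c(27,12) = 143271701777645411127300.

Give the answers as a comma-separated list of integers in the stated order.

[28] T[28,8]:27*121502371102392939781636800+393178529313073708272042624=3673742549077683082376236224 · T[28,9]:27*30180059720580991603896800+121502371102392939781636800=936363983558079713086850400 · T[28,10]:27*6121499916241722700424880+30180059720580991603896800=195460557459107504515368560 · T[28,11]:27*1025860474208872152587880+6121499916241722700424880=33819732719881270820297640 · T[28,12]:27*143271701777645411127300+1025860474208872152587880=4894196422205298253024980
[29] T[29,9]:28*936363983558079713086850400+3673742549077683082376236224=29891934088703915048808047424 · T[29,10]:28*195460557459107504515368560+936363983558079713086850400=6409259592413089839517170080 · T[29,11]:28*33819732719881270820297640+195460557459107504515368560=1142413073615783087483702480 · T[29,12]:28*4894196422205298253024980+33819732719881270820297640=170857232541629621904997080
Read c(29,9) = 29891934088703915048808047424, c(29,10) = 6409259592413089839517170080, c(29,11) = 1142413073615783087483702480, c(29,12) = 170857232541629621904997080.

29891934088703915048808047424, 6409259592413089839517170080, 1142413073615783087483702480, 170857232541629621904997080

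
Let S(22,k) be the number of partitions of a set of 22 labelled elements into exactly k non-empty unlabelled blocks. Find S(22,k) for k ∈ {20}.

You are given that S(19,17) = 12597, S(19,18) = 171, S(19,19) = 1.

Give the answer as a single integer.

23485

[20] T[20,18]:18*171+12597=15675 · T[20,19]:19*1+171=190 · T[20,20]:20*0+1=1
[21] T[21,19]:19*190+15675=19285 · T[21,20]:20*1+190=210
[22] T[22,20]:20*210+19285=23485
Read S(22,20) = 23485.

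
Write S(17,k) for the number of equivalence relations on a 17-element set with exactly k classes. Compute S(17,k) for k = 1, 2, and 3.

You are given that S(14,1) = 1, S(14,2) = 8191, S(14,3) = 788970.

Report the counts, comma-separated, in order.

@15  (15,1):1·1+0→1, (15,2):8191·2+1→16383, (15,3):788970·3+8191→2375101
@16  (16,1):1·1+0→1, (16,2):16383·2+1→32767, (16,3):2375101·3+16383→7141686
@17  (17,1):1·1+0→1, (17,2):32767·2+1→65535, (17,3):7141686·3+32767→21457825
Read S(17,1) = 1, S(17,2) = 65535, S(17,3) = 21457825.

1, 65535, 21457825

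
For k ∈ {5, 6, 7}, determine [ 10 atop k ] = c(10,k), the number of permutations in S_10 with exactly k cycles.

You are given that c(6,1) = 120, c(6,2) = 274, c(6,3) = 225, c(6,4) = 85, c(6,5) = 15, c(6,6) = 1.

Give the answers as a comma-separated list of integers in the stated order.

row 7: T[7][2]=6·274+120=1764  T[7][3]=6·225+274=1624  T[7][4]=6·85+225=735  T[7][5]=6·15+85=175  T[7][6]=6·1+15=21  T[7][7]=6·0+1=1
row 8: T[8][3]=7·1624+1764=13132  T[8][4]=7·735+1624=6769  T[8][5]=7·175+735=1960  T[8][6]=7·21+175=322  T[8][7]=7·1+21=28
row 9: T[9][4]=8·6769+13132=67284  T[9][5]=8·1960+6769=22449  T[9][6]=8·322+1960=4536  T[9][7]=8·28+322=546
row 10: T[10][5]=9·22449+67284=269325  T[10][6]=9·4536+22449=63273  T[10][7]=9·546+4536=9450
Read c(10,5) = 269325, c(10,6) = 63273, c(10,7) = 9450.

269325, 63273, 9450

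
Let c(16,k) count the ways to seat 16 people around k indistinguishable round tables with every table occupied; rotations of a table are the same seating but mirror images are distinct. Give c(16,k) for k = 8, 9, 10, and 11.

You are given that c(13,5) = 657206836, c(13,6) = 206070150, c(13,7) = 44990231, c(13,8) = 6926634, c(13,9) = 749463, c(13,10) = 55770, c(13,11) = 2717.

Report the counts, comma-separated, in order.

54631129553, 8207628000, 928095740, 78558480

row 14: T[14][6]=13·206070150+657206836=3336118786  T[14][7]=13·44990231+206070150=790943153  T[14][8]=13·6926634+44990231=135036473  T[14][9]=13·749463+6926634=16669653  T[14][10]=13·55770+749463=1474473  T[14][11]=13·2717+55770=91091
row 15: T[15][7]=14·790943153+3336118786=14409322928  T[15][8]=14·135036473+790943153=2681453775  T[15][9]=14·16669653+135036473=368411615  T[15][10]=14·1474473+16669653=37312275  T[15][11]=14·91091+1474473=2749747
row 16: T[16][8]=15·2681453775+14409322928=54631129553  T[16][9]=15·368411615+2681453775=8207628000  T[16][10]=15·37312275+368411615=928095740  T[16][11]=15·2749747+37312275=78558480
Read c(16,8) = 54631129553, c(16,9) = 8207628000, c(16,10) = 928095740, c(16,11) = 78558480.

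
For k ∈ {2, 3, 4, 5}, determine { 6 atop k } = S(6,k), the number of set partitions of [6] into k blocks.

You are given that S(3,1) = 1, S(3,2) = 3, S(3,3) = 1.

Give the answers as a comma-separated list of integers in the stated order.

31, 90, 65, 15

@4  (4,1):1·1+0→1, (4,2):3·2+1→7, (4,3):1·3+3→6, (4,4):0·4+1→1
@5  (5,1):1·1+0→1, (5,2):7·2+1→15, (5,3):6·3+7→25, (5,4):1·4+6→10, (5,5):0·5+1→1
@6  (6,2):15·2+1→31, (6,3):25·3+15→90, (6,4):10·4+25→65, (6,5):1·5+10→15
Read S(6,2) = 31, S(6,3) = 90, S(6,4) = 65, S(6,5) = 15.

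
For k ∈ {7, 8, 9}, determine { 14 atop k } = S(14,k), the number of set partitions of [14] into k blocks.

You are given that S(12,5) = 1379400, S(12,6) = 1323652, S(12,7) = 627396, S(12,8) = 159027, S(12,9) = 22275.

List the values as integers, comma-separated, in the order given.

49329280, 20912320, 5135130

@13  (13,6):1323652·6+1379400→9321312, (13,7):627396·7+1323652→5715424, (13,8):159027·8+627396→1899612, (13,9):22275·9+159027→359502
@14  (14,7):5715424·7+9321312→49329280, (14,8):1899612·8+5715424→20912320, (14,9):359502·9+1899612→5135130
Read S(14,7) = 49329280, S(14,8) = 20912320, S(14,9) = 5135130.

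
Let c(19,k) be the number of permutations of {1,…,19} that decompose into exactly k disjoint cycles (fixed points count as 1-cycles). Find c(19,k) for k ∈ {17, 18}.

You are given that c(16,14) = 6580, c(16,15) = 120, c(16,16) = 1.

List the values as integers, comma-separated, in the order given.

i=17: T(17,15)=6580+16·120=8500 | T(17,16)=120+16·1=136 | T(17,17)=1+16·0=1
i=18: T(18,16)=8500+17·136=10812 | T(18,17)=136+17·1=153 | T(18,18)=1+17·0=1
i=19: T(19,17)=10812+18·153=13566 | T(19,18)=153+18·1=171
Read c(19,17) = 13566, c(19,18) = 171.

13566, 171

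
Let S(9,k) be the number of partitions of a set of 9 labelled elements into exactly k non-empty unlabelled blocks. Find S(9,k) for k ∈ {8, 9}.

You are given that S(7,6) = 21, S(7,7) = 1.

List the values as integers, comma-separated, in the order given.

36, 1

row 8: T[8][7]=7·1+21=28  T[8][8]=8·0+1=1
row 9: T[9][8]=8·1+28=36  T[9][9]=9·0+1=1
Read S(9,8) = 36, S(9,9) = 1.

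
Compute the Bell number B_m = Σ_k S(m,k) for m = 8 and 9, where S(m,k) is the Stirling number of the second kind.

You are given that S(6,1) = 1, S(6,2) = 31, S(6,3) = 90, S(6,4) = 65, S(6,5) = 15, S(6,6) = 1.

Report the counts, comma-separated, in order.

[7] T[7,1]:1*1+0=1 · T[7,2]:2*31+1=63 · T[7,3]:3*90+31=301 · T[7,4]:4*65+90=350 · T[7,5]:5*15+65=140 · T[7,6]:6*1+15=21 · T[7,7]:7*0+1=1
[8] T[8,1]:1*1+0=1 · T[8,2]:2*63+1=127 · T[8,3]:3*301+63=966 · T[8,4]:4*350+301=1701 · T[8,5]:5*140+350=1050 · T[8,6]:6*21+140=266 · T[8,7]:7*1+21=28 · T[8,8]:8*0+1=1
[9] T[9,1]:1*1+0=1 · T[9,2]:2*127+1=255 · T[9,3]:3*966+127=3025 · T[9,4]:4*1701+966=7770 · T[9,5]:5*1050+1701=6951 · T[9,6]:6*266+1050=2646 · T[9,7]:7*28+266=462 · T[9,8]:8*1+28=36 · T[9,9]:9*0+1=1
B_8 = ΣS(8,k) = 1+127+966+1701+1050+266+28+1 = 4140
B_9 = ΣS(9,k) = 1+255+3025+7770+6951+2646+462+36+1 = 21147

4140, 21147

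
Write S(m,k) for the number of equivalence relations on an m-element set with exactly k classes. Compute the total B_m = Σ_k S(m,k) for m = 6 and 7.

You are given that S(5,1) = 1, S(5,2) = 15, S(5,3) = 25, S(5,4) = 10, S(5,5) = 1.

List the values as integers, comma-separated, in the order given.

@6  (6,1):1·1+0→1, (6,2):15·2+1→31, (6,3):25·3+15→90, (6,4):10·4+25→65, (6,5):1·5+10→15, (6,6):0·6+1→1
@7  (7,1):1·1+0→1, (7,2):31·2+1→63, (7,3):90·3+31→301, (7,4):65·4+90→350, (7,5):15·5+65→140, (7,6):1·6+15→21, (7,7):0·7+1→1
B_6 = ΣS(6,k) = 1+31+90+65+15+1 = 203
B_7 = ΣS(7,k) = 1+63+301+350+140+21+1 = 877

203, 877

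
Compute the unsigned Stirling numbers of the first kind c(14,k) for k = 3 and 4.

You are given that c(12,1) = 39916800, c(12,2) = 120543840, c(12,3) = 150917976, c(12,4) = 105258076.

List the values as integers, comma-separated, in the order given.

26596717056, 20313753096

[13] T[13,2]:12*120543840+39916800=1486442880 · T[13,3]:12*150917976+120543840=1931559552 · T[13,4]:12*105258076+150917976=1414014888
[14] T[14,3]:13*1931559552+1486442880=26596717056 · T[14,4]:13*1414014888+1931559552=20313753096
Read c(14,3) = 26596717056, c(14,4) = 20313753096.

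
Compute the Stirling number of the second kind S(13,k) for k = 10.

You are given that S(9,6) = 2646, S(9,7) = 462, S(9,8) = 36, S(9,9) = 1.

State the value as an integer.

39325

row 10: T[10][7]=7·462+2646=5880  T[10][8]=8·36+462=750  T[10][9]=9·1+36=45  T[10][10]=10·0+1=1
row 11: T[11][8]=8·750+5880=11880  T[11][9]=9·45+750=1155  T[11][10]=10·1+45=55
row 12: T[12][9]=9·1155+11880=22275  T[12][10]=10·55+1155=1705
row 13: T[13][10]=10·1705+22275=39325
Read S(13,10) = 39325.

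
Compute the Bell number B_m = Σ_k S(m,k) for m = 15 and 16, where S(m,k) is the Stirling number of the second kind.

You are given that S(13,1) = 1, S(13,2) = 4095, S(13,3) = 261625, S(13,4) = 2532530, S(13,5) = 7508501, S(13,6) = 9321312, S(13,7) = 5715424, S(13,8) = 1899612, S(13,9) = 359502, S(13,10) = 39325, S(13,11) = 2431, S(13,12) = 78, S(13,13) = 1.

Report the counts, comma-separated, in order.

1382958545, 10480142147

i=14: T(14,1)=0+1·1=1 | T(14,2)=1+2·4095=8191 | T(14,3)=4095+3·261625=788970 | T(14,4)=261625+4·2532530=10391745 | T(14,5)=2532530+5·7508501=40075035 | T(14,6)=7508501+6·9321312=63436373 | T(14,7)=9321312+7·5715424=49329280 | T(14,8)=5715424+8·1899612=20912320 | T(14,9)=1899612+9·359502=5135130 | T(14,10)=359502+10·39325=752752 | T(14,11)=39325+11·2431=66066 | T(14,12)=2431+12·78=3367 | T(14,13)=78+13·1=91 | T(14,14)=1+14·0=1
i=15: T(15,1)=0+1·1=1 | T(15,2)=1+2·8191=16383 | T(15,3)=8191+3·788970=2375101 | T(15,4)=788970+4·10391745=42355950 | T(15,5)=10391745+5·40075035=210766920 | T(15,6)=40075035+6·63436373=420693273 | T(15,7)=63436373+7·49329280=408741333 | T(15,8)=49329280+8·20912320=216627840 | T(15,9)=20912320+9·5135130=67128490 | T(15,10)=5135130+10·752752=12662650 | T(15,11)=752752+11·66066=1479478 | T(15,12)=66066+12·3367=106470 | T(15,13)=3367+13·91=4550 | T(15,14)=91+14·1=105 | T(15,15)=1+15·0=1
i=16: T(16,1)=0+1·1=1 | T(16,2)=1+2·16383=32767 | T(16,3)=16383+3·2375101=7141686 | T(16,4)=2375101+4·42355950=171798901 | T(16,5)=42355950+5·210766920=1096190550 | T(16,6)=210766920+6·420693273=2734926558 | T(16,7)=420693273+7·408741333=3281882604 | T(16,8)=408741333+8·216627840=2141764053 | T(16,9)=216627840+9·67128490=820784250 | T(16,10)=67128490+10·12662650=193754990 | T(16,11)=12662650+11·1479478=28936908 | T(16,12)=1479478+12·106470=2757118 | T(16,13)=106470+13·4550=165620 | T(16,14)=4550+14·105=6020 | T(16,15)=105+15·1=120 | T(16,16)=1+16·0=1
B_15 = ΣS(15,k) = 1+16383+2375101+42355950+210766920+420693273+408741333+216627840+67128490+12662650+1479478+106470+4550+105+1 = 1382958545
B_16 = ΣS(16,k) = 1+32767+7141686+171798901+1096190550+2734926558+3281882604+2141764053+820784250+193754990+28936908+2757118+165620+6020+120+1 = 10480142147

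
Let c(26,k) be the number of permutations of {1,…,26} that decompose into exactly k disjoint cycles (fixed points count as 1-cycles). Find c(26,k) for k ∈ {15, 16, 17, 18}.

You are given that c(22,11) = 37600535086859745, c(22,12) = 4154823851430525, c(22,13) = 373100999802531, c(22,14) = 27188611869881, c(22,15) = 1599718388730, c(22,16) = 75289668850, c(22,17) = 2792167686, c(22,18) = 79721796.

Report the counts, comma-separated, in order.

row 23: T[23][12]=22·4154823851430525+37600535086859745=129006659818331295  T[23][13]=22·373100999802531+4154823851430525=12363045847086207  T[23][14]=22·27188611869881+373100999802531=971250460939913  T[23][15]=22·1599718388730+27188611869881=62382416421941  T[23][16]=22·75289668850+1599718388730=3256091103430  T[23][17]=22·2792167686+75289668850=136717357942  T[23][18]=22·79721796+2792167686=4546047198
row 24: T[24][13]=23·12363045847086207+129006659818331295=413356714301314056  T[24][14]=23·971250460939913+12363045847086207=34701806448704206  T[24][15]=23·62382416421941+971250460939913=2406046038644556  T[24][16]=23·3256091103430+62382416421941=137272511800831  T[24][17]=23·136717357942+3256091103430=6400590336096  T[24][18]=23·4546047198+136717357942=241276443496
row 25: T[25][14]=24·34701806448704206+413356714301314056=1246200069070215000  T[25][15]=24·2406046038644556+34701806448704206=92446911376173550  T[25][16]=24·137272511800831+2406046038644556=5700586321864500  T[25][17]=24·6400590336096+137272511800831=290886679867135  T[25][18]=24·241276443496+6400590336096=12191224980000
row 26: T[26][15]=25·92446911376173550+1246200069070215000=3557372853474553750  T[26][16]=25·5700586321864500+92446911376173550=234961569422786050  T[26][17]=25·290886679867135+5700586321864500=12972753318542875  T[26][18]=25·12191224980000+290886679867135=595667304367135
Read c(26,15) = 3557372853474553750, c(26,16) = 234961569422786050, c(26,17) = 12972753318542875, c(26,18) = 595667304367135.

3557372853474553750, 234961569422786050, 12972753318542875, 595667304367135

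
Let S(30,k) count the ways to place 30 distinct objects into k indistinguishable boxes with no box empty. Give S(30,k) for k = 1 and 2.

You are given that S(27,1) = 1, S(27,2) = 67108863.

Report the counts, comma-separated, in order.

row 28: T[28][1]=1·1+0=1  T[28][2]=2·67108863+1=134217727
row 29: T[29][1]=1·1+0=1  T[29][2]=2·134217727+1=268435455
row 30: T[30][1]=1·1+0=1  T[30][2]=2·268435455+1=536870911
Read S(30,1) = 1, S(30,2) = 536870911.

1, 536870911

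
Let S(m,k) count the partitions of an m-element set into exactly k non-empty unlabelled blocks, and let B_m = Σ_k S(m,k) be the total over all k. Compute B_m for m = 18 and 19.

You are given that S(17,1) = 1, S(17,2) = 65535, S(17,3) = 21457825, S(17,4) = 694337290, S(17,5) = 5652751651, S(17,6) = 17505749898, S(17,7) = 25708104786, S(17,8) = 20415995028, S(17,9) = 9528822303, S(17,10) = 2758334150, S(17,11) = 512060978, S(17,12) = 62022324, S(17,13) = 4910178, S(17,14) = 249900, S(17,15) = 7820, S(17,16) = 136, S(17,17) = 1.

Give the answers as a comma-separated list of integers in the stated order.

682076806159, 5832742205057

[18] T[18,1]:1*1+0=1 · T[18,2]:2*65535+1=131071 · T[18,3]:3*21457825+65535=64439010 · T[18,4]:4*694337290+21457825=2798806985 · T[18,5]:5*5652751651+694337290=28958095545 · T[18,6]:6*17505749898+5652751651=110687251039 · T[18,7]:7*25708104786+17505749898=197462483400 · T[18,8]:8*20415995028+25708104786=189036065010 · T[18,9]:9*9528822303+20415995028=106175395755 · T[18,10]:10*2758334150+9528822303=37112163803 · T[18,11]:11*512060978+2758334150=8391004908 · T[18,12]:12*62022324+512060978=1256328866 · T[18,13]:13*4910178+62022324=125854638 · T[18,14]:14*249900+4910178=8408778 · T[18,15]:15*7820+249900=367200 · T[18,16]:16*136+7820=9996 · T[18,17]:17*1+136=153 · T[18,18]:18*0+1=1
[19] T[19,1]:1*1+0=1 · T[19,2]:2*131071+1=262143 · T[19,3]:3*64439010+131071=193448101 · T[19,4]:4*2798806985+64439010=11259666950 · T[19,5]:5*28958095545+2798806985=147589284710 · T[19,6]:6*110687251039+28958095545=693081601779 · T[19,7]:7*197462483400+110687251039=1492924634839 · T[19,8]:8*189036065010+197462483400=1709751003480 · T[19,9]:9*106175395755+189036065010=1144614626805 · T[19,10]:10*37112163803+106175395755=477297033785 · T[19,11]:11*8391004908+37112163803=129413217791 · T[19,12]:12*1256328866+8391004908=23466951300 · T[19,13]:13*125854638+1256328866=2892439160 · T[19,14]:14*8408778+125854638=243577530 · T[19,15]:15*367200+8408778=13916778 · T[19,16]:16*9996+367200=527136 · T[19,17]:17*153+9996=12597 · T[19,18]:18*1+153=171 · T[19,19]:19*0+1=1
B_18 = ΣS(18,k) = 1+131071+64439010+2798806985+28958095545+110687251039+197462483400+189036065010+106175395755+37112163803+8391004908+1256328866+125854638+8408778+367200+9996+153+1 = 682076806159
B_19 = ΣS(19,k) = 1+262143+193448101+11259666950+147589284710+693081601779+1492924634839+1709751003480+1144614626805+477297033785+129413217791+23466951300+2892439160+243577530+13916778+527136+12597+171+1 = 5832742205057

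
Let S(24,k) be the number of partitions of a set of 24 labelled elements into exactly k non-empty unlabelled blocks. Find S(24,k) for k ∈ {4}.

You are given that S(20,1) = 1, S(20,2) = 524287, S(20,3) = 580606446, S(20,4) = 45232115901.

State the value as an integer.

[21] T[21,1]:1*1+0=1 · T[21,2]:2*524287+1=1048575 · T[21,3]:3*580606446+524287=1742343625 · T[21,4]:4*45232115901+580606446=181509070050
[22] T[22,2]:2*1048575+1=2097151 · T[22,3]:3*1742343625+1048575=5228079450 · T[22,4]:4*181509070050+1742343625=727778623825
[23] T[23,3]:3*5228079450+2097151=15686335501 · T[23,4]:4*727778623825+5228079450=2916342574750
[24] T[24,4]:4*2916342574750+15686335501=11681056634501
Read S(24,4) = 11681056634501.

11681056634501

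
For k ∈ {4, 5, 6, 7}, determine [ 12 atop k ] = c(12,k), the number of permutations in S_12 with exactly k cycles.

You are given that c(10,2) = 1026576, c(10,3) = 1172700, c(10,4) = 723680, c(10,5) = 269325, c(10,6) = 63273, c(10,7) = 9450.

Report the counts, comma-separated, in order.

105258076, 45995730, 13339535, 2637558

r11: T_11,3=10×1172700+1026576=12753576; T_11,4=10×723680+1172700=8409500; T_11,5=10×269325+723680=3416930; T_11,6=10×63273+269325=902055; T_11,7=10×9450+63273=157773
r12: T_12,4=11×8409500+12753576=105258076; T_12,5=11×3416930+8409500=45995730; T_12,6=11×902055+3416930=13339535; T_12,7=11×157773+902055=2637558
Read c(12,4) = 105258076, c(12,5) = 45995730, c(12,6) = 13339535, c(12,7) = 2637558.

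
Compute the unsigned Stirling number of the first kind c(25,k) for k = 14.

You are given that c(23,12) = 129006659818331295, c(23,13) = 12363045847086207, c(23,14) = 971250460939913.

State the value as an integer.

i=24: T(24,13)=129006659818331295+23·12363045847086207=413356714301314056 | T(24,14)=12363045847086207+23·971250460939913=34701806448704206
i=25: T(25,14)=413356714301314056+24·34701806448704206=1246200069070215000
Read c(25,14) = 1246200069070215000.

1246200069070215000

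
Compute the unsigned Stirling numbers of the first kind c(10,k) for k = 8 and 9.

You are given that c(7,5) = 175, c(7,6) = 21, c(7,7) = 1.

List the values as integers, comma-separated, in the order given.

@8  (8,6):21·7+175→322, (8,7):1·7+21→28, (8,8):0·7+1→1
@9  (9,7):28·8+322→546, (9,8):1·8+28→36, (9,9):0·8+1→1
@10  (10,8):36·9+546→870, (10,9):1·9+36→45
Read c(10,8) = 870, c(10,9) = 45.

870, 45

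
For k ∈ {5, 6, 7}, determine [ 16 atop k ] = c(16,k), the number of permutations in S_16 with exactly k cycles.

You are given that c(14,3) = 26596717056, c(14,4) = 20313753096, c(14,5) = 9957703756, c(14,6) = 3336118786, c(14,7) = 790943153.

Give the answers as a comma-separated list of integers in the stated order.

2706813345600, 1009672107080, 272803210680

row 15: T[15][4]=14·20313753096+26596717056=310989260400  T[15][5]=14·9957703756+20313753096=159721605680  T[15][6]=14·3336118786+9957703756=56663366760  T[15][7]=14·790943153+3336118786=14409322928
row 16: T[16][5]=15·159721605680+310989260400=2706813345600  T[16][6]=15·56663366760+159721605680=1009672107080  T[16][7]=15·14409322928+56663366760=272803210680
Read c(16,5) = 2706813345600, c(16,6) = 1009672107080, c(16,7) = 272803210680.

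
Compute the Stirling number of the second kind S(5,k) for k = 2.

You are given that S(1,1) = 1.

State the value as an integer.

row 2: T[2][1]=1·1+0=1  T[2][2]=2·0+1=1
row 3: T[3][1]=1·1+0=1  T[3][2]=2·1+1=3
row 4: T[4][1]=1·1+0=1  T[4][2]=2·3+1=7
row 5: T[5][2]=2·7+1=15
Read S(5,2) = 15.

15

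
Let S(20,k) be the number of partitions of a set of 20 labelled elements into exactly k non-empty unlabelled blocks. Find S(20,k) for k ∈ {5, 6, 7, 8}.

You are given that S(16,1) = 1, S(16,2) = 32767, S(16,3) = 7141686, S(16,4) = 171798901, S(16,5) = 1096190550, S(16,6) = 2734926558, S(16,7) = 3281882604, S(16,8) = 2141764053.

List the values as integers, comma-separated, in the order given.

749206090500, 4306078895384, 11143554045652, 15170932662679

[17] T[17,2]:2*32767+1=65535 · T[17,3]:3*7141686+32767=21457825 · T[17,4]:4*171798901+7141686=694337290 · T[17,5]:5*1096190550+171798901=5652751651 · T[17,6]:6*2734926558+1096190550=17505749898 · T[17,7]:7*3281882604+2734926558=25708104786 · T[17,8]:8*2141764053+3281882604=20415995028
[18] T[18,3]:3*21457825+65535=64439010 · T[18,4]:4*694337290+21457825=2798806985 · T[18,5]:5*5652751651+694337290=28958095545 · T[18,6]:6*17505749898+5652751651=110687251039 · T[18,7]:7*25708104786+17505749898=197462483400 · T[18,8]:8*20415995028+25708104786=189036065010
[19] T[19,4]:4*2798806985+64439010=11259666950 · T[19,5]:5*28958095545+2798806985=147589284710 · T[19,6]:6*110687251039+28958095545=693081601779 · T[19,7]:7*197462483400+110687251039=1492924634839 · T[19,8]:8*189036065010+197462483400=1709751003480
[20] T[20,5]:5*147589284710+11259666950=749206090500 · T[20,6]:6*693081601779+147589284710=4306078895384 · T[20,7]:7*1492924634839+693081601779=11143554045652 · T[20,8]:8*1709751003480+1492924634839=15170932662679
Read S(20,5) = 749206090500, S(20,6) = 4306078895384, S(20,7) = 11143554045652, S(20,8) = 15170932662679.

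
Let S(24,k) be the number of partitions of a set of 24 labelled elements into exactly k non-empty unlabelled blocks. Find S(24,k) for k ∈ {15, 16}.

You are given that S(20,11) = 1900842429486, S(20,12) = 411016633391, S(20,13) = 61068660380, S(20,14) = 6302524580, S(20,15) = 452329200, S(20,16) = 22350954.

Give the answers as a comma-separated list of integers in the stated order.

@21  (21,12):411016633391·12+1900842429486→6833042030178, (21,13):61068660380·13+411016633391→1204909218331, (21,14):6302524580·14+61068660380→149304004500, (21,15):452329200·15+6302524580→13087462580, (21,16):22350954·16+452329200→809944464
@22  (22,13):1204909218331·13+6833042030178→22496861868481, (22,14):149304004500·14+1204909218331→3295165281331, (22,15):13087462580·15+149304004500→345615943200, (22,16):809944464·16+13087462580→26046574004
@23  (23,14):3295165281331·14+22496861868481→68629175807115, (23,15):345615943200·15+3295165281331→8479404429331, (23,16):26046574004·16+345615943200→762361127264
@24  (24,15):8479404429331·15+68629175807115→195820242247080, (24,16):762361127264·16+8479404429331→20677182465555
Read S(24,15) = 195820242247080, S(24,16) = 20677182465555.

195820242247080, 20677182465555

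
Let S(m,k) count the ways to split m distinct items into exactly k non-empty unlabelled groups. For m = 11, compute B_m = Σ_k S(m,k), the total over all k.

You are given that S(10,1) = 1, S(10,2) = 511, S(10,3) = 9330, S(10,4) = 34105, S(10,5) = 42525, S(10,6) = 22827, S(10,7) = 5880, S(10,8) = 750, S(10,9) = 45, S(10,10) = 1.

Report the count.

row 11: T[11][1]=1·1+0=1  T[11][2]=2·511+1=1023  T[11][3]=3·9330+511=28501  T[11][4]=4·34105+9330=145750  T[11][5]=5·42525+34105=246730  T[11][6]=6·22827+42525=179487  T[11][7]=7·5880+22827=63987  T[11][8]=8·750+5880=11880  T[11][9]=9·45+750=1155  T[11][10]=10·1+45=55  T[11][11]=11·0+1=1
B_11 = ΣS(11,k) = 1+1023+28501+145750+246730+179487+63987+11880+1155+55+1 = 678570

678570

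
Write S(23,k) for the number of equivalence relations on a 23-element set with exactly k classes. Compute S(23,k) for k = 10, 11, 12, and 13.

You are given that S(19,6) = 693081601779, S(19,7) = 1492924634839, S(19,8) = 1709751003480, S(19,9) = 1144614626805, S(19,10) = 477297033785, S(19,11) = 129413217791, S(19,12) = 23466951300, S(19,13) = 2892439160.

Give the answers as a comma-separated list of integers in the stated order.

r20: T_20,7=7×1492924634839+693081601779=11143554045652; T_20,8=8×1709751003480+1492924634839=15170932662679; T_20,9=9×1144614626805+1709751003480=12011282644725; T_20,10=10×477297033785+1144614626805=5917584964655; T_20,11=11×129413217791+477297033785=1900842429486; T_20,12=12×23466951300+129413217791=411016633391; T_20,13=13×2892439160+23466951300=61068660380
r21: T_21,8=8×15170932662679+11143554045652=132511015347084; T_21,9=9×12011282644725+15170932662679=123272476465204; T_21,10=10×5917584964655+12011282644725=71187132291275; T_21,11=11×1900842429486+5917584964655=26826851689001; T_21,12=12×411016633391+1900842429486=6833042030178; T_21,13=13×61068660380+411016633391=1204909218331
r22: T_22,9=9×123272476465204+132511015347084=1241963303533920; T_22,10=10×71187132291275+123272476465204=835143799377954; T_22,11=11×26826851689001+71187132291275=366282500870286; T_22,12=12×6833042030178+26826851689001=108823356051137; T_22,13=13×1204909218331+6833042030178=22496861868481
r23: T_23,10=10×835143799377954+1241963303533920=9593401297313460; T_23,11=11×366282500870286+835143799377954=4864251308951100; T_23,12=12×108823356051137+366282500870286=1672162773483930; T_23,13=13×22496861868481+108823356051137=401282560341390
Read S(23,10) = 9593401297313460, S(23,11) = 4864251308951100, S(23,12) = 1672162773483930, S(23,13) = 401282560341390.

9593401297313460, 4864251308951100, 1672162773483930, 401282560341390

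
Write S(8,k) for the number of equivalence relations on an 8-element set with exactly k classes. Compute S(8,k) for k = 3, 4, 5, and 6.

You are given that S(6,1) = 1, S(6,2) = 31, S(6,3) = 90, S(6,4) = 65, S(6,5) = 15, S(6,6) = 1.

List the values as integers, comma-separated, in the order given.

r7: T_7,2=2×31+1=63; T_7,3=3×90+31=301; T_7,4=4×65+90=350; T_7,5=5×15+65=140; T_7,6=6×1+15=21
r8: T_8,3=3×301+63=966; T_8,4=4×350+301=1701; T_8,5=5×140+350=1050; T_8,6=6×21+140=266
Read S(8,3) = 966, S(8,4) = 1701, S(8,5) = 1050, S(8,6) = 266.

966, 1701, 1050, 266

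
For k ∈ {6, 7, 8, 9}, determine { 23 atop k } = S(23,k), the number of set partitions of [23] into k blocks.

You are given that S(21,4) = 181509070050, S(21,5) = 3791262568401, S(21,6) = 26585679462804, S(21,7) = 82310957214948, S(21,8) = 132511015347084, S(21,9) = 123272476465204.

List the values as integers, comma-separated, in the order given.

row 22: T[22][5]=5·3791262568401+181509070050=19137821912055  T[22][6]=6·26585679462804+3791262568401=163305339345225  T[22][7]=7·82310957214948+26585679462804=602762379967440  T[22][8]=8·132511015347084+82310957214948=1142399079991620  T[22][9]=9·123272476465204+132511015347084=1241963303533920
row 23: T[23][6]=6·163305339345225+19137821912055=998969857983405  T[23][7]=7·602762379967440+163305339345225=4382641999117305  T[23][8]=8·1142399079991620+602762379967440=9741955019900400  T[23][9]=9·1241963303533920+1142399079991620=12320068811796900
Read S(23,6) = 998969857983405, S(23,7) = 4382641999117305, S(23,8) = 9741955019900400, S(23,9) = 12320068811796900.

998969857983405, 4382641999117305, 9741955019900400, 12320068811796900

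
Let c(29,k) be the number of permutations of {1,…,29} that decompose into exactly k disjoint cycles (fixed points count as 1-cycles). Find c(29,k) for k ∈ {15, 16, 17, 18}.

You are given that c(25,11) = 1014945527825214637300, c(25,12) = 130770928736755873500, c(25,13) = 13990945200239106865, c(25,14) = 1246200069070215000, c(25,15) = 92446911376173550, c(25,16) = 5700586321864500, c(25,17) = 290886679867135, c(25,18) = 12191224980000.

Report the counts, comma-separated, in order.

211821088794711294496815, 16532187926098943672490, 1101911578045922391915, 62656135265695354110

@26  (26,12):130770928736755873500·25+1014945527825214637300→4284218746244111474800, (26,13):13990945200239106865·25+130770928736755873500→480544558742733545125, (26,14):1246200069070215000·25+13990945200239106865→45145946926994481865, (26,15):92446911376173550·25+1246200069070215000→3557372853474553750, (26,16):5700586321864500·25+92446911376173550→234961569422786050, (26,17):290886679867135·25+5700586321864500→12972753318542875, (26,18):12191224980000·25+290886679867135→595667304367135
@27  (27,13):480544558742733545125·26+4284218746244111474800→16778377273555183648050, (27,14):45145946926994481865·26+480544558742733545125→1654339178844590073615, (27,15):3557372853474553750·26+45145946926994481865→137637641117332879365, (27,16):234961569422786050·26+3557372853474553750→9666373658466991050, (27,17):12972753318542875·26+234961569422786050→572253155704900800, (27,18):595667304367135·26+12972753318542875→28460103232088385
@28  (28,14):1654339178844590073615·27+16778377273555183648050→61445535102359115635655, (28,15):137637641117332879365·27+1654339178844590073615→5370555489012577816470, (28,16):9666373658466991050·27+137637641117332879365→398629729895941637715, (28,17):572253155704900800·27+9666373658466991050→25117208862499312650, (28,18):28460103232088385·27+572253155704900800→1340675942971287195
@29  (29,15):5370555489012577816470·28+61445535102359115635655→211821088794711294496815, (29,16):398629729895941637715·28+5370555489012577816470→16532187926098943672490, (29,17):25117208862499312650·28+398629729895941637715→1101911578045922391915, (29,18):1340675942971287195·28+25117208862499312650→62656135265695354110
Read c(29,15) = 211821088794711294496815, c(29,16) = 16532187926098943672490, c(29,17) = 1101911578045922391915, c(29,18) = 62656135265695354110.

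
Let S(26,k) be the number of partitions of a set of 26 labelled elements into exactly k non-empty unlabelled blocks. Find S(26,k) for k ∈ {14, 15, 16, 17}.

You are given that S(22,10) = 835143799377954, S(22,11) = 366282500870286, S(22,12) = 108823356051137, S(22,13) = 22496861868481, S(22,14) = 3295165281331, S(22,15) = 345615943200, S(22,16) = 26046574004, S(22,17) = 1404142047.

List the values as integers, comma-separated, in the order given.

477898618396288260, 90449030191104000, 12725877242482560, 1343731795378830

[23] T[23,11]:11*366282500870286+835143799377954=4864251308951100 · T[23,12]:12*108823356051137+366282500870286=1672162773483930 · T[23,13]:13*22496861868481+108823356051137=401282560341390 · T[23,14]:14*3295165281331+22496861868481=68629175807115 · T[23,15]:15*345615943200+3295165281331=8479404429331 · T[23,16]:16*26046574004+345615943200=762361127264 · T[23,17]:17*1404142047+26046574004=49916988803
[24] T[24,12]:12*1672162773483930+4864251308951100=24930204590758260 · T[24,13]:13*401282560341390+1672162773483930=6888836057922000 · T[24,14]:14*68629175807115+401282560341390=1362091021641000 · T[24,15]:15*8479404429331+68629175807115=195820242247080 · T[24,16]:16*762361127264+8479404429331=20677182465555 · T[24,17]:17*49916988803+762361127264=1610949936915
[25] T[25,13]:13*6888836057922000+24930204590758260=114485073343744260 · T[25,14]:14*1362091021641000+6888836057922000=25958110360896000 · T[25,15]:15*195820242247080+1362091021641000=4299394655347200 · T[25,16]:16*20677182465555+195820242247080=526655161695960 · T[25,17]:17*1610949936915+20677182465555=48063331393110
[26] T[26,14]:14*25958110360896000+114485073343744260=477898618396288260 · T[26,15]:15*4299394655347200+25958110360896000=90449030191104000 · T[26,16]:16*526655161695960+4299394655347200=12725877242482560 · T[26,17]:17*48063331393110+526655161695960=1343731795378830
Read S(26,14) = 477898618396288260, S(26,15) = 90449030191104000, S(26,16) = 12725877242482560, S(26,17) = 1343731795378830.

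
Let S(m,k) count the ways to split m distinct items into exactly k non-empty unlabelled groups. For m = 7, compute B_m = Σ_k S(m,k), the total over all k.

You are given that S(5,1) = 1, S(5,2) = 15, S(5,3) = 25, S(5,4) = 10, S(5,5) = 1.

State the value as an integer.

877

[6] T[6,1]:1*1+0=1 · T[6,2]:2*15+1=31 · T[6,3]:3*25+15=90 · T[6,4]:4*10+25=65 · T[6,5]:5*1+10=15 · T[6,6]:6*0+1=1
[7] T[7,1]:1*1+0=1 · T[7,2]:2*31+1=63 · T[7,3]:3*90+31=301 · T[7,4]:4*65+90=350 · T[7,5]:5*15+65=140 · T[7,6]:6*1+15=21 · T[7,7]:7*0+1=1
B_7 = ΣS(7,k) = 1+63+301+350+140+21+1 = 877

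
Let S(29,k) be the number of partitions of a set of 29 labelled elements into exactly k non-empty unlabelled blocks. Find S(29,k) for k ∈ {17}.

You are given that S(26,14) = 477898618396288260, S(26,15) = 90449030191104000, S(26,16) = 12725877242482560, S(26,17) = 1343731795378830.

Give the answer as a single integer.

21818248085373723570

row 27: T[27][15]=15·90449030191104000+477898618396288260=1834634071262848260  T[27][16]=16·12725877242482560+90449030191104000=294063066070824960  T[27][17]=17·1343731795378830+12725877242482560=35569317763922670
row 28: T[28][16]=16·294063066070824960+1834634071262848260=6539643128396047620  T[28][17]=17·35569317763922670+294063066070824960=898741468057510350
row 29: T[29][17]=17·898741468057510350+6539643128396047620=21818248085373723570
Read S(29,17) = 21818248085373723570.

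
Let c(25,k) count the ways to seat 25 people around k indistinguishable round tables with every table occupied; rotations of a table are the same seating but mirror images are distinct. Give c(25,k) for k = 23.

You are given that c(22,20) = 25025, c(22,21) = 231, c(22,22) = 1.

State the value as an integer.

42550

r23: T_23,21=22×231+25025=30107; T_23,22=22×1+231=253; T_23,23=22×0+1=1
r24: T_24,22=23×253+30107=35926; T_24,23=23×1+253=276
r25: T_25,23=24×276+35926=42550
Read c(25,23) = 42550.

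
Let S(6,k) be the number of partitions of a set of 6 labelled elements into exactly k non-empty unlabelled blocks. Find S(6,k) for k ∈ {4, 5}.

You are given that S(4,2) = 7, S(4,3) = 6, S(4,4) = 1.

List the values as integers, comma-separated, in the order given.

row 5: T[5][3]=3·6+7=25  T[5][4]=4·1+6=10  T[5][5]=5·0+1=1
row 6: T[6][4]=4·10+25=65  T[6][5]=5·1+10=15
Read S(6,4) = 65, S(6,5) = 15.

65, 15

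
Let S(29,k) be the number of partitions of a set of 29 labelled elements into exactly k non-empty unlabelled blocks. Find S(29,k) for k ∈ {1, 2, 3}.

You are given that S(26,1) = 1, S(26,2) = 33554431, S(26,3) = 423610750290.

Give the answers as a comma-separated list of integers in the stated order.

[27] T[27,1]:1*1+0=1 · T[27,2]:2*33554431+1=67108863 · T[27,3]:3*423610750290+33554431=1270865805301
[28] T[28,1]:1*1+0=1 · T[28,2]:2*67108863+1=134217727 · T[28,3]:3*1270865805301+67108863=3812664524766
[29] T[29,1]:1*1+0=1 · T[29,2]:2*134217727+1=268435455 · T[29,3]:3*3812664524766+134217727=11438127792025
Read S(29,1) = 1, S(29,2) = 268435455, S(29,3) = 11438127792025.

1, 268435455, 11438127792025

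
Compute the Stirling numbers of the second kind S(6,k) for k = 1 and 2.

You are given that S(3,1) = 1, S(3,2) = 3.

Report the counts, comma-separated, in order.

row 4: T[4][1]=1·1+0=1  T[4][2]=2·3+1=7
row 5: T[5][1]=1·1+0=1  T[5][2]=2·7+1=15
row 6: T[6][1]=1·1+0=1  T[6][2]=2·15+1=31
Read S(6,1) = 1, S(6,2) = 31.

1, 31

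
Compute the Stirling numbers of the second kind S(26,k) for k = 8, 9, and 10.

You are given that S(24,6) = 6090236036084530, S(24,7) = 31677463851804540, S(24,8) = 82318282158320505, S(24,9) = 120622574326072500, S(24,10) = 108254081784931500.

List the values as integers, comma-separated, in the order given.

@25  (25,7):31677463851804540·7+6090236036084530→227832482998716310, (25,8):82318282158320505·8+31677463851804540→690223721118368580, (25,9):120622574326072500·9+82318282158320505→1167921451092973005, (25,10):108254081784931500·10+120622574326072500→1203163392175387500
@26  (26,8):690223721118368580·8+227832482998716310→5749622251945664950, (26,9):1167921451092973005·9+690223721118368580→11201516780955125625, (26,10):1203163392175387500·10+1167921451092973005→13199555372846848005
Read S(26,8) = 5749622251945664950, S(26,9) = 11201516780955125625, S(26,10) = 13199555372846848005.

5749622251945664950, 11201516780955125625, 13199555372846848005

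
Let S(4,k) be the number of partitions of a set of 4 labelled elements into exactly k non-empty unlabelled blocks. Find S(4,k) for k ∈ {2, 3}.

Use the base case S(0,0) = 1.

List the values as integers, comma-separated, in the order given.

row 1: T[1][1]=1·0+1=1
row 2: T[2][1]=1·1+0=1  T[2][2]=2·0+1=1
row 3: T[3][1]=1·1+0=1  T[3][2]=2·1+1=3  T[3][3]=3·0+1=1
row 4: T[4][2]=2·3+1=7  T[4][3]=3·1+3=6
Read S(4,2) = 7, S(4,3) = 6.

7, 6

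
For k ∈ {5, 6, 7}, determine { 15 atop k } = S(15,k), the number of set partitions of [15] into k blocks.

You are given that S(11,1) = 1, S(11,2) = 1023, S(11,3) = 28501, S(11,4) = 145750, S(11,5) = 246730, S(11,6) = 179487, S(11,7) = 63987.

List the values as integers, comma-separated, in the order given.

row 12: T[12][2]=2·1023+1=2047  T[12][3]=3·28501+1023=86526  T[12][4]=4·145750+28501=611501  T[12][5]=5·246730+145750=1379400  T[12][6]=6·179487+246730=1323652  T[12][7]=7·63987+179487=627396
row 13: T[13][3]=3·86526+2047=261625  T[13][4]=4·611501+86526=2532530  T[13][5]=5·1379400+611501=7508501  T[13][6]=6·1323652+1379400=9321312  T[13][7]=7·627396+1323652=5715424
row 14: T[14][4]=4·2532530+261625=10391745  T[14][5]=5·7508501+2532530=40075035  T[14][6]=6·9321312+7508501=63436373  T[14][7]=7·5715424+9321312=49329280
row 15: T[15][5]=5·40075035+10391745=210766920  T[15][6]=6·63436373+40075035=420693273  T[15][7]=7·49329280+63436373=408741333
Read S(15,5) = 210766920, S(15,6) = 420693273, S(15,7) = 408741333.

210766920, 420693273, 408741333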